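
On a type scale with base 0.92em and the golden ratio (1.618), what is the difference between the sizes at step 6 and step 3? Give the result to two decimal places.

Step 3: 0.92 × 1.618³ = 3.8969em
Step 6: 0.92 × 1.618⁶ = 16.5066em
Difference: 16.5066 − 3.8969 = 12.6097em

12.61em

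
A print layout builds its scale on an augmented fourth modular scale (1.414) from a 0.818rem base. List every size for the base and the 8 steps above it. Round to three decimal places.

Step 0: 0.818rem
Step 1: 0.818 × 1.414 = 1.157
Step 2: 0.818 × 1.414² = 1.636
Step 3: 0.818 × 1.414³ = 2.313
Step 4: 0.818 × 1.414⁴ = 3.270
Step 5: 0.818 × 1.414⁵ = 4.624
Step 6: 0.818 × 1.414⁶ = 6.538
Step 7: 0.818 × 1.414⁷ = 9.245
Step 8: 0.818 × 1.414⁸ = 13.072

0.818rem, 1.157rem, 1.636rem, 2.313rem, 3.270rem, 4.624rem, 6.538rem, 9.245rem, 13.072rem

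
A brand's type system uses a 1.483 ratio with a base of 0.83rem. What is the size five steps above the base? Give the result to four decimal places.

0.83 × 1.483⁵ = 0.83 × 7.17308 ≈ 5.9537

5.9537rem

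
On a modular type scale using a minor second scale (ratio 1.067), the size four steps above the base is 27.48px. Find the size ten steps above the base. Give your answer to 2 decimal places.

40.55px

27.48 × 1.067⁶ = 27.48 × 1.47566 ≈ 40.551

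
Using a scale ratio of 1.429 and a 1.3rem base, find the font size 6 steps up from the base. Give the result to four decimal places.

Every step multiplies by the scale ratio.
1.3 × 1.429⁶ = 1.3 × 8.51517 ≈ 11.0697

11.0697rem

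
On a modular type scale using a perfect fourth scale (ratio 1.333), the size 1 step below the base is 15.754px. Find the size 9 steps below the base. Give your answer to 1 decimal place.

15.754 ÷ 1.333⁸ = 15.754 ÷ 9.96876 ≈ 1.580

1.6px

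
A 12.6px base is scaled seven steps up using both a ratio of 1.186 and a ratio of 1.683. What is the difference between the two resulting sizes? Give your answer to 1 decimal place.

440.3px

At 1.186: 12.6 × 1.186⁷ = 41.588px
At 1.683: 12.6 × 1.683⁷ = 481.903px
Difference: 481.903 − 41.588 = 440.315px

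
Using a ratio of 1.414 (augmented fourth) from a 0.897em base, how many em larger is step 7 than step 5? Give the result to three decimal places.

5.067em

Step 5: 0.897 × 1.414⁵ = 5.07037em
Step 7: 0.897 × 1.414⁷ = 10.13767em
Difference: 10.13767 − 5.07037 = 5.06730em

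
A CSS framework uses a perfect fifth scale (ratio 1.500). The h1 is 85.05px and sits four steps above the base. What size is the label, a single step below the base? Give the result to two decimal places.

11.20px

Moving from step +4 to step -1 is 5 steps down, so divide by r⁵.
85.05 ÷ 1.500⁵ = 85.05 ÷ 7.59375 ≈ 11.200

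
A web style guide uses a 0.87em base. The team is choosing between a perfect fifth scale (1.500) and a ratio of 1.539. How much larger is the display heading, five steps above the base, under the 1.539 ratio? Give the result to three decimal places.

0.905em

Perfect fifth: 0.87 × 1.500⁵ = 6.60656em
At 1.539: 0.87 × 1.539⁵ = 7.51125em
Difference: 7.51125 − 6.60656 = 0.90469em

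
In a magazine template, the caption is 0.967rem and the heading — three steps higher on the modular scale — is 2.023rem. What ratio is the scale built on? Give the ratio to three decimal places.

The ratio satisfies 0.967 × r³ = 2.023, so r = (2.023 / 0.967)^(1/3).
r = 2.0920^(1/3) ≈ 1.2790

1.279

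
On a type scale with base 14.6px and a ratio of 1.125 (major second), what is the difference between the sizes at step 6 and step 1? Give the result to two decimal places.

Step 1: 14.6 × 1.125 = 16.4250px
Step 6: 14.6 × 1.125⁶ = 29.5984px
Difference: 29.5984 − 16.4250 = 13.1734px

13.17px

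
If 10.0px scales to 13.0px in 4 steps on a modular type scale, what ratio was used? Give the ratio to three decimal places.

r⁴ = 13.0 / 10.0, so r = (13.0/10.0)^(1/4).
r = 1.3000^(1/4) ≈ 1.0678

1.068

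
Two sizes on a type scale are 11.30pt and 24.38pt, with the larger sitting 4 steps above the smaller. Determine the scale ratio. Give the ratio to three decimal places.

1.212

r⁴ = 24.38 / 11.30, so r = (24.38/11.30)^(1/4).
r = 2.1575^(1/4) ≈ 1.2120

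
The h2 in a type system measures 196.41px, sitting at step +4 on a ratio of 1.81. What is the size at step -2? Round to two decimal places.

196.41 ÷ 1.81⁶ = 196.41 ÷ 35.16183 ≈ 5.586

5.59px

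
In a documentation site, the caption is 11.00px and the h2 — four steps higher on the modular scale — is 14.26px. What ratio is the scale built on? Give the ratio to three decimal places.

1.067

r⁴ = 14.26 / 11.00, so r = (14.26/11.00)^(1/4).
r = 1.2964^(1/4) ≈ 1.0670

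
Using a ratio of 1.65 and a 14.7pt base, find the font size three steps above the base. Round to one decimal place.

Each step on a modular scale multiplies by the ratio, so the size n steps from the base is base × ratioⁿ.
14.7 × 1.65³ = 14.7 × 4.49212 ≈ 66.03

66.0pt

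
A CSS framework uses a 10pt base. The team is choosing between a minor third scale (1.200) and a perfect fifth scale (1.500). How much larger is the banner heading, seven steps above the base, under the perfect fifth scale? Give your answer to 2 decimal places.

Minor third: 10.0 × 1.200⁷ = 35.8318pt
Perfect fifth: 10.0 × 1.500⁷ = 170.8594pt
Difference: 170.8594 − 35.8318 = 135.0276pt

135.03pt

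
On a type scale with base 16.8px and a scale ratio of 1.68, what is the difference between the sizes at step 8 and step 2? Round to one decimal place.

1018.6px

Step 2: 16.8 × 1.68² = 47.416px
Step 8: 16.8 × 1.68⁸ = 1066.065px
Difference: 1066.065 − 47.416 = 1018.649px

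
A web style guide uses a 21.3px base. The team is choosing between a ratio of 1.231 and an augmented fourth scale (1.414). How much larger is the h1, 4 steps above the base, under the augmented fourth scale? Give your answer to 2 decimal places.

36.24px

At 1.231: 21.3 × 1.231⁴ = 48.9116px
Augmented fourth: 21.3 × 1.414⁴ = 85.1485px
Difference: 85.1485 − 48.9116 = 36.2369px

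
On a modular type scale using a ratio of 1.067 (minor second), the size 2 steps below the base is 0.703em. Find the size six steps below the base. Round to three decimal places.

Moving from step -2 to step -6 is 4 steps down, so divide by r⁴.
0.703 ÷ 1.067⁴ = 0.703 ÷ 1.29616 ≈ 0.542

0.542em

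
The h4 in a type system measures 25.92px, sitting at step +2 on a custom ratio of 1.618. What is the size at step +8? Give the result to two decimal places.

25.92 × 1.618⁶ = 25.92 × 17.94201 ≈ 465.057

465.06px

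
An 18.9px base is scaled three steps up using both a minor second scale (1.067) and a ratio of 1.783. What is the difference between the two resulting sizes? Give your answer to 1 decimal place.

Minor second: 18.9 × 1.067³ = 22.959px
At 1.783: 18.9 × 1.783³ = 107.131px
Difference: 107.131 − 22.959 = 84.172px

84.2px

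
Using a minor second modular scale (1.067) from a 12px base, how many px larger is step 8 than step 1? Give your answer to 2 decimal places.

Step 1: 12.0 × 1.067 = 12.8040px
Step 8: 12.0 × 1.067⁸ = 20.1603px
Difference: 20.1603 − 12.8040 = 7.3563px

7.36px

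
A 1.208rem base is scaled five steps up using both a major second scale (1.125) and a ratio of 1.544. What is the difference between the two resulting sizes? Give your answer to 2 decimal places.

8.42rem

Major second: 1.208 × 1.125⁵ = 2.1769rem
At 1.544: 1.208 × 1.544⁵ = 10.5999rem
Difference: 10.5999 − 2.1769 = 8.4230rem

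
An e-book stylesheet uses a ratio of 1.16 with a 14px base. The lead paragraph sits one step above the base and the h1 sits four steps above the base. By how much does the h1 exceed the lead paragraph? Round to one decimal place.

Step 1: 14.0 × 1.16 = 16.240px
Step 4: 14.0 × 1.16⁴ = 25.349px
Difference: 25.349 − 16.240 = 9.109px

9.1px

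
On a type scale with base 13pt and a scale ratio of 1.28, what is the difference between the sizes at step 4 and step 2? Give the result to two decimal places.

13.60pt

Step 2: 13.0 × 1.28² = 21.2992pt
Step 4: 13.0 × 1.28⁴ = 34.8966pt
Difference: 34.8966 − 21.2992 = 13.5974pt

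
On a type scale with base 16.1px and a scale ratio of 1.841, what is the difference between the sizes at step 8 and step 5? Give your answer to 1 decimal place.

Step 5: 16.1 × 1.841⁵ = 340.483px
Step 8: 16.1 × 1.841⁸ = 2124.497px
Difference: 2124.497 − 340.483 = 1784.014px

1784.0px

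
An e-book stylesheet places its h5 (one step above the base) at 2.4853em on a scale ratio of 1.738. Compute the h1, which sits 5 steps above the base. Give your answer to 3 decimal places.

2.4853 × 1.738⁴ = 2.4853 × 9.12429 ≈ 22.677

22.677em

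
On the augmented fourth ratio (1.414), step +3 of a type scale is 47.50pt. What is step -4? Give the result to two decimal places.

4.20pt

47.50 ÷ 1.414⁷ = 47.50 ÷ 11.30175 ≈ 4.203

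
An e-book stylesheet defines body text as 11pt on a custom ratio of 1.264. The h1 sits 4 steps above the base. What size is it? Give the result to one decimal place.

Every step multiplies by the scale ratio.
11.0 × 1.264⁴ = 11.0 × 2.55263 ≈ 28.08

28.1pt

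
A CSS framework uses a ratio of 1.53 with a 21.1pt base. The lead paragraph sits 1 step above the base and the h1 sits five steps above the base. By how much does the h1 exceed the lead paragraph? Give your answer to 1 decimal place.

144.6pt

Step 1: 21.1 × 1.53 = 32.283pt
Step 5: 21.1 × 1.53⁵ = 176.905pt
Difference: 176.905 − 32.283 = 144.622pt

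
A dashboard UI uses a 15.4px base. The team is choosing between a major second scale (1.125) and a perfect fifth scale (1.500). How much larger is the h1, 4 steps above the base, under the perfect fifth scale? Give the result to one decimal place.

Major second: 15.4 × 1.125⁴ = 24.668px
Perfect fifth: 15.4 × 1.500⁴ = 77.963px
Difference: 77.963 − 24.668 = 53.295px

53.3px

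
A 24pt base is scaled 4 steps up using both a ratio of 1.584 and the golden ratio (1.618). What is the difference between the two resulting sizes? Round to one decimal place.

13.4pt

At 1.584: 24.0 × 1.584⁴ = 151.089pt
Golden ratio: 24.0 × 1.618⁴ = 164.485pt
Difference: 164.485 − 151.089 = 13.396pt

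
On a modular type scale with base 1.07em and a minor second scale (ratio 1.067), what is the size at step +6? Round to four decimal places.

1.07 × 1.067⁶ = 1.07 × 1.47566 ≈ 1.5790

1.5790em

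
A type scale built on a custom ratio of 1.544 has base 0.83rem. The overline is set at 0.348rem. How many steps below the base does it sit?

1.544ⁿ = 0.83 / 0.348 = 2.3851
n = ln(2.3851) / ln(1.544) = 0.8692 / 0.4344 ≈ 2.00

2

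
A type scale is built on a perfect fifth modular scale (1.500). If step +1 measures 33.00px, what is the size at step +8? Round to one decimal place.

Moving from step +1 to step +8 is 7 steps up, so multiply by r⁷.
33.00 × 1.500⁷ = 33.00 × 17.08594 ≈ 563.836

563.8px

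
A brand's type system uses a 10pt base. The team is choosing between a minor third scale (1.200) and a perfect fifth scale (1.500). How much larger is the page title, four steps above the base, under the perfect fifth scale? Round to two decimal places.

29.89pt

Minor third: 10.0 × 1.200⁴ = 20.7360pt
Perfect fifth: 10.0 × 1.500⁴ = 50.6250pt
Difference: 50.6250 − 20.7360 = 29.8890pt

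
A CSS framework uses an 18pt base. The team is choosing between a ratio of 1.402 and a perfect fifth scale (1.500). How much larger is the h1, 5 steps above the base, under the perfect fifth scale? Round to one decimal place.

39.2pt

At 1.402: 18.0 × 1.402⁵ = 97.502pt
Perfect fifth: 18.0 × 1.500⁵ = 136.688pt
Difference: 136.688 − 97.502 = 39.186pt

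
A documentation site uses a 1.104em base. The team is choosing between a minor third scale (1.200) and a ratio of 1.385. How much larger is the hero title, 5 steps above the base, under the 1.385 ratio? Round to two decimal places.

2.88em

Minor third: 1.104 × 1.200⁵ = 2.7471em
At 1.385: 1.104 × 1.385⁵ = 5.6262em
Difference: 5.6262 − 2.7471 = 2.8791em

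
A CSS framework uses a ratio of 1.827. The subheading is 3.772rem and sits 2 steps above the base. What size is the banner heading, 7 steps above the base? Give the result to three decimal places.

76.783rem

The gap is 7 − (2) = 5 steps, so the factor is 1.827^5.
3.772 × 1.827⁵ = 3.772 × 20.35601 ≈ 76.783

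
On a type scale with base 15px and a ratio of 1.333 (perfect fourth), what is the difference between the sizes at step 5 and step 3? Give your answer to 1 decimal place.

27.6px

Step 3: 15.0 × 1.333³ = 35.529px
Step 5: 15.0 × 1.333⁵ = 63.131px
Difference: 63.131 − 35.529 = 27.602px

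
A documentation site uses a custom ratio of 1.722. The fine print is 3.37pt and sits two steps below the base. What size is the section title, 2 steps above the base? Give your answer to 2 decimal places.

3.37 × 1.722⁴ = 3.37 × 8.79291 ≈ 29.632

29.63pt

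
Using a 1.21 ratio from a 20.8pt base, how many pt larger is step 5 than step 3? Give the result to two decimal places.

17.10pt

Step 3: 20.8 × 1.21³ = 36.8485pt
Step 5: 20.8 × 1.21⁵ = 53.9498pt
Difference: 53.9498 − 36.8485 = 17.1013pt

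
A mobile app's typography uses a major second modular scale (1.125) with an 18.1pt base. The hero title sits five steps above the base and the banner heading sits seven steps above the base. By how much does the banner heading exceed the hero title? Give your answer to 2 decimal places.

8.66pt

Step 5: 18.1 × 1.125⁵ = 32.6168pt
Step 7: 18.1 × 1.125⁷ = 41.2806pt
Difference: 41.2806 − 32.6168 = 8.6638pt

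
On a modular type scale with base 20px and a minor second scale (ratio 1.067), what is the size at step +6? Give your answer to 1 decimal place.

29.5px

Each step on a modular scale multiplies by the ratio, so the size n steps from the base is base × ratioⁿ.
20.0 × 1.067⁶ = 20.0 × 1.47566 ≈ 29.51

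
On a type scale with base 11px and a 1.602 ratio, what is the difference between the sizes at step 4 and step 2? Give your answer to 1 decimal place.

44.2px

Step 2: 11.0 × 1.602² = 28.230px
Step 4: 11.0 × 1.602⁴ = 72.451px
Difference: 72.451 − 28.230 = 44.221px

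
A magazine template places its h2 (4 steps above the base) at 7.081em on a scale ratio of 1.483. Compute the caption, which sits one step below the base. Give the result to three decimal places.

0.987em

7.081 ÷ 1.483⁵ = 7.081 ÷ 7.17308 ≈ 0.987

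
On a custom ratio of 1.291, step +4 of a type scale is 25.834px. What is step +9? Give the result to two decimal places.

92.65px

The gap is 9 − (4) = 5 steps, so the factor is 1.291^5.
25.834 × 1.291⁵ = 25.834 × 3.58617 ≈ 92.645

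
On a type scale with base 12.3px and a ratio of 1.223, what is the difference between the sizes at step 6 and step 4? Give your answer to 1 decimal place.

Step 4: 12.3 × 1.223⁴ = 27.518px
Step 6: 12.3 × 1.223⁶ = 41.159px
Difference: 41.159 − 27.518 = 13.641px

13.6px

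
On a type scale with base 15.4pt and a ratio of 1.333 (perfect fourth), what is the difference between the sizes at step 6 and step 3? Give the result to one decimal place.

49.9pt

Step 3: 15.4 × 1.333³ = 36.476pt
Step 6: 15.4 × 1.333⁶ = 86.398pt
Difference: 86.398 − 36.476 = 49.922pt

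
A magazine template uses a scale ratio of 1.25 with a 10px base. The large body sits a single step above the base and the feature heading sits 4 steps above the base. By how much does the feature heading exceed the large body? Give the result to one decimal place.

Step 1: 10.0 × 1.25 = 12.500px
Step 4: 10.0 × 1.25⁴ = 24.414px
Difference: 24.414 − 12.500 = 11.914px

11.9px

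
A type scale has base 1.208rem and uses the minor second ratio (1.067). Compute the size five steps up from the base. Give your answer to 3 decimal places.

1.671rem

1.208 × 1.067⁵ = 1.208 × 1.38300 ≈ 1.671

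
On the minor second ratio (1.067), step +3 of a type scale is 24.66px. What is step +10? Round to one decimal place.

Moving from step +3 to step +10 is 7 steps up, so multiply by r⁷.
24.66 × 1.067⁷ = 24.66 × 1.57453 ≈ 38.828

38.8px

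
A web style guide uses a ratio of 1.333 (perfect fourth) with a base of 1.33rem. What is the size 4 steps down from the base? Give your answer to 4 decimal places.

0.4212rem

1.33 ÷ 1.333⁴ = 1.33 ÷ 3.15733 ≈ 0.4212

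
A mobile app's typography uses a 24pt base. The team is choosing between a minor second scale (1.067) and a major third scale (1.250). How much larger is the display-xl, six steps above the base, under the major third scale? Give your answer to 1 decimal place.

56.1pt

Minor second: 24.0 × 1.067⁶ = 35.416pt
Major third: 24.0 × 1.250⁶ = 91.553pt
Difference: 91.553 − 35.416 = 56.137pt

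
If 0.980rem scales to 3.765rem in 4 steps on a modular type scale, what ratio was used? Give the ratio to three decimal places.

r⁴ = 3.765 / 0.980, so r = (3.765/0.980)^(1/4).
r = 3.8418^(1/4) ≈ 1.4000

1.400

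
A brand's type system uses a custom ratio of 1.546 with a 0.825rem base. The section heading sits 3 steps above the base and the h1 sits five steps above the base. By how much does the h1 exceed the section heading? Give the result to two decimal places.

4.24rem

Step 3: 0.825 × 1.546³ = 3.0485rem
Step 5: 0.825 × 1.546⁵ = 7.2862rem
Difference: 7.2862 − 3.0485 = 4.2377rem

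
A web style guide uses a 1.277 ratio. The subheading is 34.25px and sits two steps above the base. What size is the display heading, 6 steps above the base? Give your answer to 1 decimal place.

91.1px

34.25 × 1.277⁴ = 34.25 × 2.65928 ≈ 91.080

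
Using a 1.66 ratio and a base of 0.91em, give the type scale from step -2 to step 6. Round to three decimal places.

Step -2: 0.91 ÷ 1.66² = 0.330
Step -1: 0.91 ÷ 1.66 = 0.548
Step 0: 0.91em
Step 1: 0.91 × 1.66 = 1.511
Step 2: 0.91 × 1.66² = 2.508
Step 3: 0.91 × 1.66³ = 4.163
Step 4: 0.91 × 1.66⁴ = 6.910
Step 5: 0.91 × 1.66⁵ = 11.470
Step 6: 0.91 × 1.66⁶ = 19.041

0.330em, 0.548em, 0.910em, 1.511em, 2.508em, 4.163em, 6.910em, 11.470em, 19.041em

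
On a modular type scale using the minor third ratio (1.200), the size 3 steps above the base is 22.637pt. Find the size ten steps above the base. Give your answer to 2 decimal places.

Moving from step +3 to step +10 is 7 steps up, so multiply by r⁷.
22.637 × 1.200⁷ = 22.637 × 3.58318 ≈ 81.112

81.11pt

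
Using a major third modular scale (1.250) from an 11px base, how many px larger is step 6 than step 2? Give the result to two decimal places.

24.77px

Step 2: 11.0 × 1.250² = 17.1875px
Step 6: 11.0 × 1.250⁶ = 41.9617px
Difference: 41.9617 − 17.1875 = 24.7742px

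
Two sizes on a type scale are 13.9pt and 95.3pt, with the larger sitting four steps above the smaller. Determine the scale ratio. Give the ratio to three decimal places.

1.618

The ratio satisfies 13.9 × r⁴ = 95.3, so r = (95.3 / 13.9)^(1/4).
r = 6.8561^(1/4) ≈ 1.6182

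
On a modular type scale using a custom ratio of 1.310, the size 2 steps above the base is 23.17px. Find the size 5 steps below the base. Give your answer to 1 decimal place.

23.17 ÷ 1.310⁷ = 23.17 ÷ 6.62063 ≈ 3.500

3.5px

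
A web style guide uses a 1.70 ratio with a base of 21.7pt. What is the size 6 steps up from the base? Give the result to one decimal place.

523.8pt

21.7 × 1.70⁶ = 21.7 × 24.13757 ≈ 523.79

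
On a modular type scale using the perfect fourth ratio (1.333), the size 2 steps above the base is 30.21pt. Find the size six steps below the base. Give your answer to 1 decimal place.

3.0pt

30.21 ÷ 1.333⁸ = 30.21 ÷ 9.96876 ≈ 3.030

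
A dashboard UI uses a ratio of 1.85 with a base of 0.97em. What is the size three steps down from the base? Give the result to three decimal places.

0.153em

Every step multiplies by the scale ratio.
0.97 ÷ 1.85³ = 0.97 ÷ 6.33163 ≈ 0.153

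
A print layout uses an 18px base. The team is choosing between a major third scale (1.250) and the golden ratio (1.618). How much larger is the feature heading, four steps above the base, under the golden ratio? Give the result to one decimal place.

Major third: 18.0 × 1.250⁴ = 43.945px
Golden ratio: 18.0 × 1.618⁴ = 123.363px
Difference: 123.363 − 43.945 = 79.418px

79.4px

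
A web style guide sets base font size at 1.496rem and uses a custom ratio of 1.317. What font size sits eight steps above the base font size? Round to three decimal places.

Each step on a modular scale multiplies by the ratio, so the size n steps from the base is base × ratioⁿ.
1.496 × 1.317⁸ = 1.496 × 9.05078 ≈ 13.540

13.540rem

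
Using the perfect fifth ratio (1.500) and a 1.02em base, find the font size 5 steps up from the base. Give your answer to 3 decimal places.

7.746em

A modular type scale is a geometric sequence: sizeₙ = base × rⁿ.
1.02 × 1.500⁵ = 1.02 × 7.59375 ≈ 7.746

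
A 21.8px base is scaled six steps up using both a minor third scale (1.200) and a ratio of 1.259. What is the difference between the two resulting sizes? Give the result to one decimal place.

21.7px

Minor third: 21.8 × 1.200⁶ = 65.094px
At 1.259: 21.8 × 1.259⁶ = 86.818px
Difference: 86.818 − 65.094 = 21.724px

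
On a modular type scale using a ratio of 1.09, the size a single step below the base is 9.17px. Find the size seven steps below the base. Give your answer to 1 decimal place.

5.5px

9.17 ÷ 1.09⁶ = 9.17 ÷ 1.67710 ≈ 5.468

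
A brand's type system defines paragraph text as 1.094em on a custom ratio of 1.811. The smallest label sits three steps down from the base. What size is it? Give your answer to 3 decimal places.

0.184em

1.094 ÷ 1.811³ = 1.094 ÷ 5.93957 ≈ 0.184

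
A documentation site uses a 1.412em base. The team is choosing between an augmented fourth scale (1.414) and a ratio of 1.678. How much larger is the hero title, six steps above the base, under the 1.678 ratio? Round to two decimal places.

20.23em

Augmented fourth: 1.412 × 1.414⁶ = 11.2858em
At 1.678: 1.412 × 1.678⁶ = 31.5200em
Difference: 31.5200 − 11.2858 = 20.2342em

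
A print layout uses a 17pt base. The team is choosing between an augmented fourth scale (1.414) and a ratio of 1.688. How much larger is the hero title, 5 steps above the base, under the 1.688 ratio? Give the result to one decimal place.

136.9pt

Augmented fourth: 17.0 × 1.414⁵ = 96.094pt
At 1.688: 17.0 × 1.688⁵ = 232.976pt
Difference: 232.976 − 96.094 = 136.882pt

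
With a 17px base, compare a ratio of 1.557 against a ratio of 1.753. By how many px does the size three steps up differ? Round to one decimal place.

At 1.557: 17.0 × 1.557³ = 64.167px
At 1.753: 17.0 × 1.753³ = 91.579px
Difference: 91.579 − 64.167 = 27.412px

27.4px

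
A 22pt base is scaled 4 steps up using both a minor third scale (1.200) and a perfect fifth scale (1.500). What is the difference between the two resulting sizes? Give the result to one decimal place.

65.8pt

Minor third: 22.0 × 1.200⁴ = 45.619pt
Perfect fifth: 22.0 × 1.500⁴ = 111.375pt
Difference: 111.375 − 45.619 = 65.756pt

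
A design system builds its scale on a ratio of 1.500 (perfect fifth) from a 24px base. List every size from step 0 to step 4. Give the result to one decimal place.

24.0px, 36.0px, 54.0px, 81.0px, 121.5px

Step 0: 24px
Step 1: 24.0 × 1.500 = 36.0
Step 2: 24.0 × 1.500² = 54.0
Step 3: 24.0 × 1.500³ = 81.0
Step 4: 24.0 × 1.500⁴ = 121.5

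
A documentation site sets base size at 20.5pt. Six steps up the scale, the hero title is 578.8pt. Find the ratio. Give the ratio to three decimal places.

r⁶ = 578.8 / 20.5, so r = (578.8/20.5)^(1/6).
r = 28.2341^(1/6) ≈ 1.7450

1.745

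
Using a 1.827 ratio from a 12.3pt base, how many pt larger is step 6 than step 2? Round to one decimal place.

416.4pt

Step 2: 12.3 × 1.827² = 41.057pt
Step 6: 12.3 × 1.827⁶ = 457.442pt
Difference: 457.442 − 41.057 = 416.385pt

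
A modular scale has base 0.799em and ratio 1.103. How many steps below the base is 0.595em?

1.103ⁿ = 0.799 / 0.595 = 1.3429
n = ln(1.3429) / ln(1.103) = 0.2948 / 0.0980 ≈ 3.01

3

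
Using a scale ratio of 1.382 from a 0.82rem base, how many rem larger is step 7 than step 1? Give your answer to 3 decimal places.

Step 1: 0.82 × 1.382 = 1.13324rem
Step 7: 0.82 × 1.382⁷ = 7.89533rem
Difference: 7.89533 − 1.13324 = 6.76209rem

6.762rem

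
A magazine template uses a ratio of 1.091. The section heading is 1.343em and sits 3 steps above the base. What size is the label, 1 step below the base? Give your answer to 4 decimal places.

1.343 ÷ 1.091⁴ = 1.343 ÷ 1.41677 ≈ 0.9479

0.9479em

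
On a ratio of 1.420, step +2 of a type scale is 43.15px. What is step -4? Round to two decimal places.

5.26px

43.15 ÷ 1.420⁶ = 43.15 ÷ 8.19842 ≈ 5.263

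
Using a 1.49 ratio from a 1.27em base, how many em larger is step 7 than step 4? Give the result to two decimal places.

14.45em

Step 4: 1.27 × 1.49⁴ = 6.2596em
Step 7: 1.27 × 1.49⁷ = 20.7065em
Difference: 20.7065 − 6.2596 = 14.4469em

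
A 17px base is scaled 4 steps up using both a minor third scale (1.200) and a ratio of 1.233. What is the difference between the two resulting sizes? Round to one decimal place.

4.0px

Minor third: 17.0 × 1.200⁴ = 35.251px
At 1.233: 17.0 × 1.233⁴ = 39.292px
Difference: 39.292 − 35.251 = 4.041px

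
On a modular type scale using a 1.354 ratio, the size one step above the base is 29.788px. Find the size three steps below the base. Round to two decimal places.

The gap is -3 − (1) = -4 steps, so the factor is 1.354^-4.
29.788 ÷ 1.354⁴ = 29.788 ÷ 3.36105 ≈ 8.863

8.86px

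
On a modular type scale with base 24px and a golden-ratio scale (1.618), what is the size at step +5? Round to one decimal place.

24.0 × 1.618⁵ = 24.0 × 11.08901 ≈ 266.14

266.1px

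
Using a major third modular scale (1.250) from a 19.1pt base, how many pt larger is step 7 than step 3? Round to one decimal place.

Step 3: 19.1 × 1.250³ = 37.305pt
Step 7: 19.1 × 1.250⁷ = 91.076pt
Difference: 91.076 − 37.305 = 53.771pt

53.8pt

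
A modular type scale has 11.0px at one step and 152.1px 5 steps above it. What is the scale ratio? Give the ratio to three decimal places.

The ratio satisfies 11.0 × r⁵ = 152.1, so r = (152.1 / 11.0)^(1/5).
r = 13.8273^(1/5) ≈ 1.6910

1.691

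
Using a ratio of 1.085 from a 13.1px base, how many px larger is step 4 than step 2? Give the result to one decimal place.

2.7px

Step 2: 13.1 × 1.085² = 15.422px
Step 4: 13.1 × 1.085⁴ = 18.155px
Difference: 18.155 − 15.422 = 2.733px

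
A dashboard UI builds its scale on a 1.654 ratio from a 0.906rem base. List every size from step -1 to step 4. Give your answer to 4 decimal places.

0.5478rem, 0.9060rem, 1.4985rem, 2.4786rem, 4.0995rem, 6.7806rem

Step -1: 0.906 ÷ 1.654 = 0.5478
Step 0: 0.906rem
Step 1: 0.906 × 1.654 = 1.4985
Step 2: 0.906 × 1.654² = 2.4786
Step 3: 0.906 × 1.654³ = 4.0995
Step 4: 0.906 × 1.654⁴ = 6.7806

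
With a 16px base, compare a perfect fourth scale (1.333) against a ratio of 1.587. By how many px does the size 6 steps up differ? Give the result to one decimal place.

Perfect fourth: 16.0 × 1.333⁶ = 89.764px
At 1.587: 16.0 × 1.587⁶ = 255.612px
Difference: 255.612 − 89.764 = 165.848px

165.8px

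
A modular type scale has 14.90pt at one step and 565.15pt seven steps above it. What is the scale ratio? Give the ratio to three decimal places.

1.681

The ratio satisfies 14.90 × r⁷ = 565.15, so r = (565.15 / 14.90)^(1/7).
r = 37.9295^(1/7) ≈ 1.6810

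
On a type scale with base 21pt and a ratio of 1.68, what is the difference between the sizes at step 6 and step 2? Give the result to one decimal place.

Step 2: 21.0 × 1.68² = 59.270pt
Step 6: 21.0 × 1.68⁶ = 472.145pt
Difference: 472.145 − 59.270 = 412.875pt

412.9pt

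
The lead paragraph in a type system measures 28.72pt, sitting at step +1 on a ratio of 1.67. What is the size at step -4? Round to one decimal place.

2.2pt

28.72 ÷ 1.67⁵ = 28.72 ÷ 12.98920 ≈ 2.211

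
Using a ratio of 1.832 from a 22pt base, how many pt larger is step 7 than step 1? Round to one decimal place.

1483.4pt

Step 1: 22.0 × 1.832 = 40.304pt
Step 7: 22.0 × 1.832⁷ = 1523.705pt
Difference: 1523.705 − 40.304 = 1483.401pt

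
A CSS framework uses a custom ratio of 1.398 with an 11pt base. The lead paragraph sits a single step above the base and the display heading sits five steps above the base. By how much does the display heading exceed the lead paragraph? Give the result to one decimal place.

43.4pt

Step 1: 11.0 × 1.398 = 15.378pt
Step 5: 11.0 × 1.398⁵ = 58.739pt
Difference: 58.739 − 15.378 = 43.361pt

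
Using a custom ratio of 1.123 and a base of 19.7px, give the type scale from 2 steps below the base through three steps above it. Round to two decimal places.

Step -2: 19.7 ÷ 1.123² = 15.62
Step -1: 19.7 ÷ 1.123 = 17.54
Step 0: 19.7px
Step 1: 19.7 × 1.123 = 22.12
Step 2: 19.7 × 1.123² = 24.84
Step 3: 19.7 × 1.123³ = 27.90

15.62px, 17.54px, 19.70px, 22.12px, 24.84px, 27.90px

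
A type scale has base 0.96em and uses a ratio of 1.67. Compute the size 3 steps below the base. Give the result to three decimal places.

0.206em

0.96 ÷ 1.67³ = 0.96 ÷ 4.65746 ≈ 0.206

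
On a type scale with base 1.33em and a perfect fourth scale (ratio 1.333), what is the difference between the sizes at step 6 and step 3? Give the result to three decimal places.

Step 3: 1.33 × 1.333³ = 3.15023em
Step 6: 1.33 × 1.333⁶ = 7.46161em
Difference: 7.46161 − 3.15023 = 4.31138em

4.311em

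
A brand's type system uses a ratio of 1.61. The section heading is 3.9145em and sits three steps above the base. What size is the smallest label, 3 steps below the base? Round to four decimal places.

3.9145 ÷ 1.61⁶ = 3.9145 ÷ 17.41627 ≈ 0.2248

0.2248em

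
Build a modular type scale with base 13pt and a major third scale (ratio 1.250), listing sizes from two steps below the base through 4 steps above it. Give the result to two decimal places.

8.32pt, 10.40pt, 13.00pt, 16.25pt, 20.31pt, 25.39pt, 31.74pt

Step -2: 13.0 ÷ 1.250² = 8.32
Step -1: 13.0 ÷ 1.250 = 10.40
Step 0: 13pt
Step 1: 13.0 × 1.250 = 16.25
Step 2: 13.0 × 1.250² = 20.31
Step 3: 13.0 × 1.250³ = 25.39
Step 4: 13.0 × 1.250⁴ = 31.74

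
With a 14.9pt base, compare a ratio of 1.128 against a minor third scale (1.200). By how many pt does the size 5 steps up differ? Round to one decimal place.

9.9pt

At 1.128: 14.9 × 1.128⁵ = 27.210pt
Minor third: 14.9 × 1.200⁵ = 37.076pt
Difference: 37.076 − 27.210 = 9.866pt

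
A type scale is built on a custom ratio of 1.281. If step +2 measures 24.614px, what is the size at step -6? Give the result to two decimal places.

24.614 ÷ 1.281⁸ = 24.614 ÷ 7.25092 ≈ 3.395

3.39px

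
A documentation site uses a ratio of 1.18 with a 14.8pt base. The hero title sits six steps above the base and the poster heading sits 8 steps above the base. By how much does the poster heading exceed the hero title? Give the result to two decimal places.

Step 6: 14.8 × 1.18⁶ = 39.9534pt
Step 8: 14.8 × 1.18⁸ = 55.6311pt
Difference: 55.6311 − 39.9534 = 15.6777pt

15.68pt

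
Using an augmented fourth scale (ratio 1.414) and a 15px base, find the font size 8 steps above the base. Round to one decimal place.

239.7px

15.0 × 1.414⁸ = 15.0 × 15.98068 ≈ 239.71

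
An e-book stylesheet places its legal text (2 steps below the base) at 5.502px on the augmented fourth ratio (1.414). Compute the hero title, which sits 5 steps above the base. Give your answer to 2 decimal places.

62.18px

5.502 × 1.414⁷ = 5.502 × 11.30175 ≈ 62.182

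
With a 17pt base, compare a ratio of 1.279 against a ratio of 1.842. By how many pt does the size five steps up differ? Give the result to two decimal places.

302.31pt

At 1.279: 17.0 × 1.279⁵ = 58.1837pt
At 1.842: 17.0 × 1.842⁵ = 360.4932pt
Difference: 360.4932 − 58.1837 = 302.3095pt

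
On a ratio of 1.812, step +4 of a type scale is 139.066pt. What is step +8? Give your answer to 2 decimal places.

1499.18pt

The gap is 8 − (4) = 4 steps, so the factor is 1.812^4.
139.066 × 1.812⁴ = 139.066 × 10.78035 ≈ 1499.180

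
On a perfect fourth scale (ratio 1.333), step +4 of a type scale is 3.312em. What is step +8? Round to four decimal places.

10.4571em

Moving from step +4 to step +8 is 4 steps up, so multiply by r⁴.
3.312 × 1.333⁴ = 3.312 × 3.15733 ≈ 10.4571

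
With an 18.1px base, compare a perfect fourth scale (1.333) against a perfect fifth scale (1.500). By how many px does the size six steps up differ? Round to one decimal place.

Perfect fourth: 18.1 × 1.333⁶ = 101.545px
Perfect fifth: 18.1 × 1.500⁶ = 206.170px
Difference: 206.170 − 101.545 = 104.625px

104.6px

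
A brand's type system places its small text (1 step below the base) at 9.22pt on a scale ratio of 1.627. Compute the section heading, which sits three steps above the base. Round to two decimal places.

The gap is 3 − (-1) = 4 steps, so the factor is 1.627^4.
9.22 × 1.627⁴ = 9.22 × 7.00729 ≈ 64.607

64.61pt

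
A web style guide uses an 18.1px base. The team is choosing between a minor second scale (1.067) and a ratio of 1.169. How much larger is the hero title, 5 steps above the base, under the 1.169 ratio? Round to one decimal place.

14.5px

Minor second: 18.1 × 1.067⁵ = 25.032px
At 1.169: 18.1 × 1.169⁵ = 39.514px
Difference: 39.514 − 25.032 = 14.482px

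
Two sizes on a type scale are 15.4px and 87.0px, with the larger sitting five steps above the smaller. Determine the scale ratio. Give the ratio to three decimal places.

1.414

The ratio satisfies 15.4 × r⁵ = 87.0, so r = (87.0 / 15.4)^(1/5).
r = 5.6494^(1/5) ≈ 1.4138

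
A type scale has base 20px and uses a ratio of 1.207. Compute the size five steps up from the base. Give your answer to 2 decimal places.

A modular type scale is a geometric sequence: sizeₙ = base × rⁿ.
20.0 × 1.207⁵ = 20.0 × 2.56175 ≈ 51.23

51.23px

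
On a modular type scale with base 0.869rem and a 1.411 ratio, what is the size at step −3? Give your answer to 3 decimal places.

Every step multiplies by the scale ratio.
0.869 ÷ 1.411³ = 0.869 ÷ 2.80919 ≈ 0.309

0.309rem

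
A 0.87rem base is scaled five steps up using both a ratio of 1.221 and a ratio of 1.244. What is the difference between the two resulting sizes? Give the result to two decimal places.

At 1.221: 0.87 × 1.221⁵ = 2.3610rem
At 1.244: 0.87 × 1.244⁵ = 2.5919rem
Difference: 2.5919 − 2.3610 = 0.2309rem

0.23rem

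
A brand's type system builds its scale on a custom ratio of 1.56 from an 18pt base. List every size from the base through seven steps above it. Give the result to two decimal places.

Step 0: 18pt
Step 1: 18.0 × 1.56 = 28.08
Step 2: 18.0 × 1.56² = 43.80
Step 3: 18.0 × 1.56³ = 68.34
Step 4: 18.0 × 1.56⁴ = 106.60
Step 5: 18.0 × 1.56⁵ = 166.30
Step 6: 18.0 × 1.56⁶ = 259.43
Step 7: 18.0 × 1.56⁷ = 404.71

18.00pt, 28.08pt, 43.80pt, 68.34pt, 106.60pt, 166.30pt, 259.43pt, 404.71pt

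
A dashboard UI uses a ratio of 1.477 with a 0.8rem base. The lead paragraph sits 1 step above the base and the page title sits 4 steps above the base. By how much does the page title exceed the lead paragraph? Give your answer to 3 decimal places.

Step 1: 0.8 × 1.477 = 1.18160rem
Step 4: 0.8 × 1.477⁴ = 3.80726rem
Difference: 3.80726 − 1.18160 = 2.62566rem

2.626rem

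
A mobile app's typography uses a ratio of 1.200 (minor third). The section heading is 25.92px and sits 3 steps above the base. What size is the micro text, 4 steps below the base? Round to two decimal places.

25.92 ÷ 1.200⁷ = 25.92 ÷ 3.58318 ≈ 7.234

7.23px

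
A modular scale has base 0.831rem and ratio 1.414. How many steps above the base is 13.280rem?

1.414ⁿ = 13.280 / 0.831 = 15.9807
n = ln(15.9807) / ln(1.414) = 2.7714 / 0.3464 ≈ 8.00

8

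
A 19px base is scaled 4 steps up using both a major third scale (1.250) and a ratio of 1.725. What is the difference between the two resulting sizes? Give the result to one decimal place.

121.8px

Major third: 19.0 × 1.250⁴ = 46.387px
At 1.725: 19.0 × 1.725⁴ = 168.233px
Difference: 168.233 − 46.387 = 121.846px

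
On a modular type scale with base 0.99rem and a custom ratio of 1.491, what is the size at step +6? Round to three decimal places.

Every step multiplies by the scale ratio.
0.99 × 1.491⁶ = 0.99 × 10.98666 ≈ 10.877

10.877rem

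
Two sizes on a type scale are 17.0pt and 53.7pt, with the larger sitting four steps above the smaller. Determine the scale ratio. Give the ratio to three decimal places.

r⁴ = 53.7 / 17.0, so r = (53.7/17.0)^(1/4).
r = 3.1588^(1/4) ≈ 1.3332

1.333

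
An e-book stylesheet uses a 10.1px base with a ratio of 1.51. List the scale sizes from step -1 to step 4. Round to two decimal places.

Step -1: 10.1 ÷ 1.51 = 6.69
Step 0: 10.1px
Step 1: 10.1 × 1.51 = 15.25
Step 2: 10.1 × 1.51² = 23.03
Step 3: 10.1 × 1.51³ = 34.77
Step 4: 10.1 × 1.51⁴ = 52.51

6.69px, 10.10px, 15.25px, 23.03px, 34.77px, 52.51px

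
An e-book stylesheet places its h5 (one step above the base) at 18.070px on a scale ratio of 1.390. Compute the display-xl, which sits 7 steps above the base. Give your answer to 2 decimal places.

18.070 × 1.390⁶ = 18.070 × 7.21255 ≈ 130.331

130.33px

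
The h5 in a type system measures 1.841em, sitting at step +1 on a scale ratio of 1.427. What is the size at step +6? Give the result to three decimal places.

10.894em

Moving from step +1 to step +6 is 5 steps up, so multiply by r⁵.
1.841 × 1.427⁵ = 1.841 × 5.91725 ≈ 10.894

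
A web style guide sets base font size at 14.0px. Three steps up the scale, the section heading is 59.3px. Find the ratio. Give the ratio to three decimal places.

The ratio satisfies 14.0 × r³ = 59.3, so r = (59.3 / 14.0)^(1/3).
r = 4.2357^(1/3) ≈ 1.6180

1.618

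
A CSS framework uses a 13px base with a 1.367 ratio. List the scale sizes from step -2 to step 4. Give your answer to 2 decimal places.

6.96px, 9.51px, 13.00px, 17.77px, 24.29px, 33.21px, 45.40px

Step -2: 13.0 ÷ 1.367² = 6.96
Step -1: 13.0 ÷ 1.367 = 9.51
Step 0: 13px
Step 1: 13.0 × 1.367 = 17.77
Step 2: 13.0 × 1.367² = 24.29
Step 3: 13.0 × 1.367³ = 33.21
Step 4: 13.0 × 1.367⁴ = 45.40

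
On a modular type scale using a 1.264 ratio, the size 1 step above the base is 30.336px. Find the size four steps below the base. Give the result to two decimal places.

9.40px

30.336 ÷ 1.264⁵ = 30.336 ÷ 3.22653 ≈ 9.402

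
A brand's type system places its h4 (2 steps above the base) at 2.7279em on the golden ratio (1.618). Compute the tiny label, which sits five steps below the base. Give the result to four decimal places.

0.0940em

The gap is -5 − (2) = -7 steps, so the factor is 1.618^-7.
2.7279 ÷ 1.618⁷ = 2.7279 ÷ 29.03017 ≈ 0.0940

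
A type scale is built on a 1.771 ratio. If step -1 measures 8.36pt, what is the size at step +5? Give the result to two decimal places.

8.36 × 1.771⁶ = 8.36 × 30.85399 ≈ 257.939

257.94pt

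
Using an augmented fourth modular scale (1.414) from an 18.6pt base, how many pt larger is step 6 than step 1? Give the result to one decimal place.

Step 1: 18.6 × 1.414 = 26.300pt
Step 6: 18.6 × 1.414⁶ = 148.665pt
Difference: 148.665 − 26.300 = 122.365pt

122.4pt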